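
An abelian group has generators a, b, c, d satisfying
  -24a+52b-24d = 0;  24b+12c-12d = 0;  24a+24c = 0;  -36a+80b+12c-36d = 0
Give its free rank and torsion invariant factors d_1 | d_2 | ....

rank_ℚ(R)=4; free=4−4=0
SNF(R) diag = [4, 12, 12, 24] → torsion [4, 12, 12, 24]

Answer: M ≅ ℤ/4 ⊕ ℤ/12 ⊕ ℤ/12 ⊕ ℤ/24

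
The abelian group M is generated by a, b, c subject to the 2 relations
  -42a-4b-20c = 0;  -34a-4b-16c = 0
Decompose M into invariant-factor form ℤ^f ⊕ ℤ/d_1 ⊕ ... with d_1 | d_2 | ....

Answer: M ≅ ℤ^1 ⊕ ℤ/2 ⊕ ℤ/4

Derivation:
rank_ℚ(R)=2; free=3−2=1
SNF(R) diag = [2, 4] → torsion [2, 4]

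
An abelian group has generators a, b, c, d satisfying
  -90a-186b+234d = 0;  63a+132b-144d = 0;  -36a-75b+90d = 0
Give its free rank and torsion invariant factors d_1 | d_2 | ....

rank_ℚ(R)=3; free=4−3=1
SNF(R) diag = [3, 9, 18] → torsion [3, 9, 18]

Answer: M ≅ ℤ^1 ⊕ ℤ/3 ⊕ ℤ/9 ⊕ ℤ/18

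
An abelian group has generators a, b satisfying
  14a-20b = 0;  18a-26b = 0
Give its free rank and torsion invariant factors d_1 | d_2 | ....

Answer: M ≅ ℤ/2 ⊕ ℤ/2

Derivation:
rank_ℚ(R)=2; free=2−2=0
SNF(R) diag = [2, 2] → torsion [2, 2]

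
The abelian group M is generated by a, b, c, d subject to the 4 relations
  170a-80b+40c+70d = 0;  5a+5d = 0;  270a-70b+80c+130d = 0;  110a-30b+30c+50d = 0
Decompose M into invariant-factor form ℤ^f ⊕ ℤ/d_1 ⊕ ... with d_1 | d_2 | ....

Answer: M ≅ ℤ/5 ⊕ ℤ/10 ⊕ ℤ/30 ⊕ ℤ/60

Derivation:
rank_ℚ(R)=4; free=4−4=0
SNF(R) diag = [5, 10, 30, 60] → torsion [5, 10, 30, 60]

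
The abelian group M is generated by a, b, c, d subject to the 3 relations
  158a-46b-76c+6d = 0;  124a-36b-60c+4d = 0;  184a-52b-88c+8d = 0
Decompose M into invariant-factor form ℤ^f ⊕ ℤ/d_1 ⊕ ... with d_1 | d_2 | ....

Answer: M ≅ ℤ^1 ⊕ ℤ/2 ⊕ ℤ/4 ⊕ ℤ/12

Derivation:
rank_ℚ(R)=3; free=4−3=1
SNF(R) diag = [2, 4, 12] → torsion [2, 4, 12]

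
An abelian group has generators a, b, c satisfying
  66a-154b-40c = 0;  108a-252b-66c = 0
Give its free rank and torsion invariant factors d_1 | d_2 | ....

rank_ℚ(R)=2; free=3−2=1
SNF(R) diag = [2, 6] → torsion [2, 6]

Answer: M ≅ ℤ^1 ⊕ ℤ/2 ⊕ ℤ/6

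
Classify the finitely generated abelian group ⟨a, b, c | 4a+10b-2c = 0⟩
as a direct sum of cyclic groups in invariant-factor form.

Answer: M ≅ ℤ^2 ⊕ ℤ/2

Derivation:
rank_ℚ(R)=1; free=3−1=2
SNF(R) diag = [2] → torsion [2]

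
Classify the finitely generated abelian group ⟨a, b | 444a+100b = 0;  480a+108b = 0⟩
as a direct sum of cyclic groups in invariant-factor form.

Answer: M ≅ ℤ/4 ⊕ ℤ/12

Derivation:
rank_ℚ(R)=2; free=2−2=0
SNF(R) diag = [4, 12] → torsion [4, 12]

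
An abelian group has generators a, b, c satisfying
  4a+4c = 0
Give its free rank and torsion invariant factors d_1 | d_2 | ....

rank_ℚ(R)=1; free=3−1=2
SNF(R) diag = [4] → torsion [4]

Answer: M ≅ ℤ^2 ⊕ ℤ/4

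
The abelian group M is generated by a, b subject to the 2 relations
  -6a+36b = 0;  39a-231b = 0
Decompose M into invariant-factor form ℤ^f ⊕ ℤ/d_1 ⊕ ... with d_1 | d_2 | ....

Answer: M ≅ ℤ/3 ⊕ ℤ/6

Derivation:
rank_ℚ(R)=2; free=2−2=0
SNF(R) diag = [3, 6] → torsion [3, 6]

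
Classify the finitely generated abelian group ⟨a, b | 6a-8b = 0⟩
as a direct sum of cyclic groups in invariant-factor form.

Answer: M ≅ ℤ^1 ⊕ ℤ/2

Derivation:
rank_ℚ(R)=1; free=2−1=1
SNF(R) diag = [2] → torsion [2]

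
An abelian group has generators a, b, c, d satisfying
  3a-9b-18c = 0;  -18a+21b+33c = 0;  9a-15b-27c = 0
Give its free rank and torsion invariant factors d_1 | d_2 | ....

Answer: M ≅ ℤ^1 ⊕ ℤ/3 ⊕ ℤ/3 ⊕ ℤ/3

Derivation:
rank_ℚ(R)=3; free=4−3=1
SNF(R) diag = [3, 3, 3] → torsion [3, 3, 3]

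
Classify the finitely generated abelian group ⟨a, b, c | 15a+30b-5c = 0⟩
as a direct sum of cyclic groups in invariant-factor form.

Answer: M ≅ ℤ^2 ⊕ ℤ/5

Derivation:
rank_ℚ(R)=1; free=3−1=2
SNF(R) diag = [5] → torsion [5]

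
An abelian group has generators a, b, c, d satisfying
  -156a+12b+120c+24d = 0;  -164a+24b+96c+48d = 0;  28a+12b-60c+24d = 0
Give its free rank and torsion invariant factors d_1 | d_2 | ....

Answer: M ≅ ℤ^1 ⊕ ℤ/4 ⊕ ℤ/12 ⊕ ℤ/36

Derivation:
rank_ℚ(R)=3; free=4−3=1
SNF(R) diag = [4, 12, 36] → torsion [4, 12, 36]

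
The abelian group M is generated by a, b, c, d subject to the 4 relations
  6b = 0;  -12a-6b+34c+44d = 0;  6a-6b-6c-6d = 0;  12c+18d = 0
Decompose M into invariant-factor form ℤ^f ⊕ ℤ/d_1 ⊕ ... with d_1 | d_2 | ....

rank_ℚ(R)=4; free=4−4=0
SNF(R) diag = [2, 6, 6, 6] → torsion [2, 6, 6, 6]

Answer: M ≅ ℤ/2 ⊕ ℤ/6 ⊕ ℤ/6 ⊕ ℤ/6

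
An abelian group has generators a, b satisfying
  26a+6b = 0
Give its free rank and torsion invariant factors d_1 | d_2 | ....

Answer: M ≅ ℤ^1 ⊕ ℤ/2

Derivation:
rank_ℚ(R)=1; free=2−1=1
SNF(R) diag = [2] → torsion [2]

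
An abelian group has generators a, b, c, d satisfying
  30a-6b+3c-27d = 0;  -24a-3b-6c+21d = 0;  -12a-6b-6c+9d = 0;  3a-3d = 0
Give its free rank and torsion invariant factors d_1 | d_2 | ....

rank_ℚ(R)=4; free=4−4=0
SNF(R) diag = [3, 3, 3, 3] → torsion [3, 3, 3, 3]

Answer: M ≅ ℤ/3 ⊕ ℤ/3 ⊕ ℤ/3 ⊕ ℤ/3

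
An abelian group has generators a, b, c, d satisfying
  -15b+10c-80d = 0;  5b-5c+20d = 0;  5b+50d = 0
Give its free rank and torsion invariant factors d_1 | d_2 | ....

Answer: M ≅ ℤ^1 ⊕ ℤ/5 ⊕ ℤ/5 ⊕ ℤ/10

Derivation:
rank_ℚ(R)=3; free=4−3=1
SNF(R) diag = [5, 5, 10] → torsion [5, 5, 10]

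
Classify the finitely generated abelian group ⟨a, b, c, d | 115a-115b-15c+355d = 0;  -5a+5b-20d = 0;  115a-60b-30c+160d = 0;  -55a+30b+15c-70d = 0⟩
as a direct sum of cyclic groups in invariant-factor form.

rank_ℚ(R)=4; free=4−4=0
SNF(R) diag = [5, 5, 15, 45] → torsion [5, 5, 15, 45]

Answer: M ≅ ℤ/5 ⊕ ℤ/5 ⊕ ℤ/15 ⊕ ℤ/45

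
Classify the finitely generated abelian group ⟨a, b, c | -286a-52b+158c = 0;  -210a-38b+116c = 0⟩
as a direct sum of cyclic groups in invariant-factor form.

rank_ℚ(R)=2; free=3−2=1
SNF(R) diag = [2, 2] → torsion [2, 2]

Answer: M ≅ ℤ^1 ⊕ ℤ/2 ⊕ ℤ/2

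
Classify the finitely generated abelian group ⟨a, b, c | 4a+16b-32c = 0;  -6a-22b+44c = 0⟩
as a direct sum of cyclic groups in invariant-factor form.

Answer: M ≅ ℤ^1 ⊕ ℤ/2 ⊕ ℤ/4

Derivation:
rank_ℚ(R)=2; free=3−2=1
SNF(R) diag = [2, 4] → torsion [2, 4]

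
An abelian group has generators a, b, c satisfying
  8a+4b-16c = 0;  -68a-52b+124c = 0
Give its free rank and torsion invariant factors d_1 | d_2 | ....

rank_ℚ(R)=2; free=3−2=1
SNF(R) diag = [4, 12] → torsion [4, 12]

Answer: M ≅ ℤ^1 ⊕ ℤ/4 ⊕ ℤ/12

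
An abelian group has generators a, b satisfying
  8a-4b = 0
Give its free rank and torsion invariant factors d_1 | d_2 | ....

Answer: M ≅ ℤ^1 ⊕ ℤ/4

Derivation:
rank_ℚ(R)=1; free=2−1=1
SNF(R) diag = [4] → torsion [4]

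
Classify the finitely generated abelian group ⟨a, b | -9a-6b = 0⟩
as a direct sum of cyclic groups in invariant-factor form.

rank_ℚ(R)=1; free=2−1=1
SNF(R) diag = [3] → torsion [3]

Answer: M ≅ ℤ^1 ⊕ ℤ/3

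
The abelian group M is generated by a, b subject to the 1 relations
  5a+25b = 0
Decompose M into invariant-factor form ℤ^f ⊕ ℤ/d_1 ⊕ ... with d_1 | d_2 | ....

rank_ℚ(R)=1; free=2−1=1
SNF(R) diag = [5] → torsion [5]

Answer: M ≅ ℤ^1 ⊕ ℤ/5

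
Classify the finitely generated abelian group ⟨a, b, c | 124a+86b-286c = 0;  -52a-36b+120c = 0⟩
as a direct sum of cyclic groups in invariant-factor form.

Answer: M ≅ ℤ^1 ⊕ ℤ/2 ⊕ ℤ/4

Derivation:
rank_ℚ(R)=2; free=3−2=1
SNF(R) diag = [2, 4] → torsion [2, 4]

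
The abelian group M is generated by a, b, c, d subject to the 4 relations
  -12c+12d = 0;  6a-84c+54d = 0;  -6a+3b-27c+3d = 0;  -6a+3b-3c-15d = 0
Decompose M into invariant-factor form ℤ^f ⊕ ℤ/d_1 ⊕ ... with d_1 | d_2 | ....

Answer: M ≅ ℤ/3 ⊕ ℤ/6 ⊕ ℤ/6 ⊕ ℤ/12

Derivation:
rank_ℚ(R)=4; free=4−4=0
SNF(R) diag = [3, 6, 6, 12] → torsion [3, 6, 6, 12]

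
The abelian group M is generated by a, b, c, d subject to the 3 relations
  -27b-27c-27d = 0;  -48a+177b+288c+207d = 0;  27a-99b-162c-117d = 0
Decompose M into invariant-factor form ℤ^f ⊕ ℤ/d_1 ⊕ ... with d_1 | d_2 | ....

Answer: M ≅ ℤ^1 ⊕ ℤ/3 ⊕ ℤ/9 ⊕ ℤ/27

Derivation:
rank_ℚ(R)=3; free=4−3=1
SNF(R) diag = [3, 9, 27] → torsion [3, 9, 27]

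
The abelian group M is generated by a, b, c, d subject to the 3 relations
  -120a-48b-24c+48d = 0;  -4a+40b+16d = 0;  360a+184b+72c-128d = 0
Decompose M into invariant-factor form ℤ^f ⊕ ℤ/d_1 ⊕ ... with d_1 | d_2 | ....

rank_ℚ(R)=3; free=4−3=1
SNF(R) diag = [4, 8, 24] → torsion [4, 8, 24]

Answer: M ≅ ℤ^1 ⊕ ℤ/4 ⊕ ℤ/8 ⊕ ℤ/24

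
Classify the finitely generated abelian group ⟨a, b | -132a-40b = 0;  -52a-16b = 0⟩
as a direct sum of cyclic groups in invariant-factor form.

Answer: M ≅ ℤ/4 ⊕ ℤ/8

Derivation:
rank_ℚ(R)=2; free=2−2=0
SNF(R) diag = [4, 8] → torsion [4, 8]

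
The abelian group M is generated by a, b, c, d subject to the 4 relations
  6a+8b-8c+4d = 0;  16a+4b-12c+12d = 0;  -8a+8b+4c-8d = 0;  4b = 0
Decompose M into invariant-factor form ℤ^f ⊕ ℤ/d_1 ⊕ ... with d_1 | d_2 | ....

rank_ℚ(R)=4; free=4−4=0
SNF(R) diag = [2, 4, 4, 12] → torsion [2, 4, 4, 12]

Answer: M ≅ ℤ/2 ⊕ ℤ/4 ⊕ ℤ/4 ⊕ ℤ/12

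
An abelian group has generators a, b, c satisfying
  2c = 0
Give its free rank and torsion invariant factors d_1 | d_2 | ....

rank_ℚ(R)=1; free=3−1=2
SNF(R) diag = [2] → torsion [2]

Answer: M ≅ ℤ^2 ⊕ ℤ/2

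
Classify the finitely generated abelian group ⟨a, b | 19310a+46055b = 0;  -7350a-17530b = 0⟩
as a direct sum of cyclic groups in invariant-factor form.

Answer: M ≅ ℤ/5 ⊕ ℤ/10

Derivation:
rank_ℚ(R)=2; free=2−2=0
SNF(R) diag = [5, 10] → torsion [5, 10]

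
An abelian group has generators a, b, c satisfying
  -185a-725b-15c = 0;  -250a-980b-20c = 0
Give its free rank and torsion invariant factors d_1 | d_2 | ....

rank_ℚ(R)=2; free=3−2=1
SNF(R) diag = [5, 10] → torsion [5, 10]

Answer: M ≅ ℤ^1 ⊕ ℤ/5 ⊕ ℤ/10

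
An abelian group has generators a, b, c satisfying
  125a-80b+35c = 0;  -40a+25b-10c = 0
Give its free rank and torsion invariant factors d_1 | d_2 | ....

Answer: M ≅ ℤ^1 ⊕ ℤ/5 ⊕ ℤ/15

Derivation:
rank_ℚ(R)=2; free=3−2=1
SNF(R) diag = [5, 15] → torsion [5, 15]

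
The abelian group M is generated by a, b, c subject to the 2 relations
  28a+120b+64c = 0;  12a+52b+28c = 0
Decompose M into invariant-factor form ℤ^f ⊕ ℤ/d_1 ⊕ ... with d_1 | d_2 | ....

rank_ℚ(R)=2; free=3−2=1
SNF(R) diag = [4, 4] → torsion [4, 4]

Answer: M ≅ ℤ^1 ⊕ ℤ/4 ⊕ ℤ/4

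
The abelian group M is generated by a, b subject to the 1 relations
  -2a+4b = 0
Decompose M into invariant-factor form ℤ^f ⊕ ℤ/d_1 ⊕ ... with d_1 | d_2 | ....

rank_ℚ(R)=1; free=2−1=1
SNF(R) diag = [2] → torsion [2]

Answer: M ≅ ℤ^1 ⊕ ℤ/2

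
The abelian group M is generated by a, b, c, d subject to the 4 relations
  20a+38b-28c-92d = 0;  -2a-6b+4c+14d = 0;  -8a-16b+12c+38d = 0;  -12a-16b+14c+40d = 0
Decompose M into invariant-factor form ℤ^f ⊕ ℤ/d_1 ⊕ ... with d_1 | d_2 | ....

Answer: M ≅ ℤ/2 ⊕ ℤ/2 ⊕ ℤ/2 ⊕ ℤ/2

Derivation:
rank_ℚ(R)=4; free=4−4=0
SNF(R) diag = [2, 2, 2, 2] → torsion [2, 2, 2, 2]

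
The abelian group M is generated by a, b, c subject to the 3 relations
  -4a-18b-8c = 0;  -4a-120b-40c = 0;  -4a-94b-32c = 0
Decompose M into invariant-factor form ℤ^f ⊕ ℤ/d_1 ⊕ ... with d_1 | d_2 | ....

rank_ℚ(R)=3; free=3−3=0
SNF(R) diag = [2, 4, 8] → torsion [2, 4, 8]

Answer: M ≅ ℤ/2 ⊕ ℤ/4 ⊕ ℤ/8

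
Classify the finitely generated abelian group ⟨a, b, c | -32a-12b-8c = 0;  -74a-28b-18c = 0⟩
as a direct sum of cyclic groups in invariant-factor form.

rank_ℚ(R)=2; free=3−2=1
SNF(R) diag = [2, 4] → torsion [2, 4]

Answer: M ≅ ℤ^1 ⊕ ℤ/2 ⊕ ℤ/4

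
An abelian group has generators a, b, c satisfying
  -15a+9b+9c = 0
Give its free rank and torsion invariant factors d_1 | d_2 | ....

Answer: M ≅ ℤ^2 ⊕ ℤ/3

Derivation:
rank_ℚ(R)=1; free=3−1=2
SNF(R) diag = [3] → torsion [3]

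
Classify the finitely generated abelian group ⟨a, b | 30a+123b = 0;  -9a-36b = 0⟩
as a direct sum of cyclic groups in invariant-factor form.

Answer: M ≅ ℤ/3 ⊕ ℤ/9

Derivation:
rank_ℚ(R)=2; free=2−2=0
SNF(R) diag = [3, 9] → torsion [3, 9]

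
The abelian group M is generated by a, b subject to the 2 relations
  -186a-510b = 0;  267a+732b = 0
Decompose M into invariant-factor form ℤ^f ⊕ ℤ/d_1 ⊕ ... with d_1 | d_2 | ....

rank_ℚ(R)=2; free=2−2=0
SNF(R) diag = [3, 6] → torsion [3, 6]

Answer: M ≅ ℤ/3 ⊕ ℤ/6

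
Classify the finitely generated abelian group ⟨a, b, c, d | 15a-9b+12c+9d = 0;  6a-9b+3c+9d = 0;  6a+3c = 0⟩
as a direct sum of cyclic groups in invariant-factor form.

Answer: M ≅ ℤ^1 ⊕ ℤ/3 ⊕ ℤ/9 ⊕ ℤ/9

Derivation:
rank_ℚ(R)=3; free=4−3=1
SNF(R) diag = [3, 9, 9] → torsion [3, 9, 9]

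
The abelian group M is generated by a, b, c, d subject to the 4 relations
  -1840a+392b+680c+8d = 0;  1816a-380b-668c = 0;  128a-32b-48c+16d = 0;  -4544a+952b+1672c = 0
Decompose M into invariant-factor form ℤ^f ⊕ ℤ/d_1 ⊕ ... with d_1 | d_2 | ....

rank_ℚ(R)=4; free=4−4=0
SNF(R) diag = [4, 8, 16, 48] → torsion [4, 8, 16, 48]

Answer: M ≅ ℤ/4 ⊕ ℤ/8 ⊕ ℤ/16 ⊕ ℤ/48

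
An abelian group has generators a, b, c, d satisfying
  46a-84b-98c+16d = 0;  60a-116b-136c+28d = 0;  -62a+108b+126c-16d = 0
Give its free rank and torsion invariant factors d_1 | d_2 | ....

rank_ℚ(R)=3; free=4−3=1
SNF(R) diag = [2, 4, 4] → torsion [2, 4, 4]

Answer: M ≅ ℤ^1 ⊕ ℤ/2 ⊕ ℤ/4 ⊕ ℤ/4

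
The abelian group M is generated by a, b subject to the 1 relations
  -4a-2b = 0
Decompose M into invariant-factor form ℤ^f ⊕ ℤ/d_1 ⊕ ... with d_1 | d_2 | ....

Answer: M ≅ ℤ^1 ⊕ ℤ/2

Derivation:
rank_ℚ(R)=1; free=2−1=1
SNF(R) diag = [2] → torsion [2]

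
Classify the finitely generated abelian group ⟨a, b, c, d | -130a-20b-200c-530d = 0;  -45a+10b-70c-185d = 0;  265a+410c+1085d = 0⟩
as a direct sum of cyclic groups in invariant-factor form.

rank_ℚ(R)=3; free=4−3=1
SNF(R) diag = [5, 10, 20] → torsion [5, 10, 20]

Answer: M ≅ ℤ^1 ⊕ ℤ/5 ⊕ ℤ/10 ⊕ ℤ/20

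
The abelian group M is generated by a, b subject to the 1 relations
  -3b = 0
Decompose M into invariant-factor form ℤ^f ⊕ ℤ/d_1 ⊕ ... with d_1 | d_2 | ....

rank_ℚ(R)=1; free=2−1=1
SNF(R) diag = [3] → torsion [3]

Answer: M ≅ ℤ^1 ⊕ ℤ/3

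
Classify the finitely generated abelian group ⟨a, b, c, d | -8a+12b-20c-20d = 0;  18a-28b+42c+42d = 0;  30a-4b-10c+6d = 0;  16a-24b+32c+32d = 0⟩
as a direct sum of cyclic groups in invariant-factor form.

Answer: M ≅ ℤ/2 ⊕ ℤ/4 ⊕ ℤ/8 ⊕ ℤ/16

Derivation:
rank_ℚ(R)=4; free=4−4=0
SNF(R) diag = [2, 4, 8, 16] → torsion [2, 4, 8, 16]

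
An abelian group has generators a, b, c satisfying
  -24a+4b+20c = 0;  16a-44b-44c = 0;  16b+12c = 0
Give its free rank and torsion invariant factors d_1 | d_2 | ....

Answer: M ≅ ℤ/4 ⊕ ℤ/4 ⊕ ℤ/8

Derivation:
rank_ℚ(R)=3; free=3−3=0
SNF(R) diag = [4, 4, 8] → torsion [4, 4, 8]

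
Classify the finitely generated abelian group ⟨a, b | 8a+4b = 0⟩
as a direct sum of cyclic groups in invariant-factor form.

Answer: M ≅ ℤ^1 ⊕ ℤ/4

Derivation:
rank_ℚ(R)=1; free=2−1=1
SNF(R) diag = [4] → torsion [4]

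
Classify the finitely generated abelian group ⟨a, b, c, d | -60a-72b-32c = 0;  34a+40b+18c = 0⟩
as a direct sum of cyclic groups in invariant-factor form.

Answer: M ≅ ℤ^2 ⊕ ℤ/2 ⊕ ℤ/4

Derivation:
rank_ℚ(R)=2; free=4−2=2
SNF(R) diag = [2, 4] → torsion [2, 4]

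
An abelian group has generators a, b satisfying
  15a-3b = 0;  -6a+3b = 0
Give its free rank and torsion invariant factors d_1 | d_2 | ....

Answer: M ≅ ℤ/3 ⊕ ℤ/9

Derivation:
rank_ℚ(R)=2; free=2−2=0
SNF(R) diag = [3, 9] → torsion [3, 9]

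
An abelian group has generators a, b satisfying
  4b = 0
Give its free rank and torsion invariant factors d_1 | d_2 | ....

rank_ℚ(R)=1; free=2−1=1
SNF(R) diag = [4] → torsion [4]

Answer: M ≅ ℤ^1 ⊕ ℤ/4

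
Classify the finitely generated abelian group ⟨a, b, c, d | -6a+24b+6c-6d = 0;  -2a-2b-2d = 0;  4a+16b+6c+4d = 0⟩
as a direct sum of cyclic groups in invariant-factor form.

rank_ℚ(R)=3; free=4−3=1
SNF(R) diag = [2, 6, 18] → torsion [2, 6, 18]

Answer: M ≅ ℤ^1 ⊕ ℤ/2 ⊕ ℤ/6 ⊕ ℤ/18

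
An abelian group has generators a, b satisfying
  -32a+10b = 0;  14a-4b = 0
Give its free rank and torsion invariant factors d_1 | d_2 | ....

rank_ℚ(R)=2; free=2−2=0
SNF(R) diag = [2, 6] → torsion [2, 6]

Answer: M ≅ ℤ/2 ⊕ ℤ/6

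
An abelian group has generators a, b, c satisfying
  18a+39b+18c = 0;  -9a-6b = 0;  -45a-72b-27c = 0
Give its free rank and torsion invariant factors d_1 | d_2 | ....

Answer: M ≅ ℤ/3 ⊕ ℤ/9 ⊕ ℤ/9

Derivation:
rank_ℚ(R)=3; free=3−3=0
SNF(R) diag = [3, 9, 9] → torsion [3, 9, 9]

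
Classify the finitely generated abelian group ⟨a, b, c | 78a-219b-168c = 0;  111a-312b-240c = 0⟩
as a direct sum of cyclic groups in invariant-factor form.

Answer: M ≅ ℤ^1 ⊕ ℤ/3 ⊕ ℤ/3

Derivation:
rank_ℚ(R)=2; free=3−2=1
SNF(R) diag = [3, 3] → torsion [3, 3]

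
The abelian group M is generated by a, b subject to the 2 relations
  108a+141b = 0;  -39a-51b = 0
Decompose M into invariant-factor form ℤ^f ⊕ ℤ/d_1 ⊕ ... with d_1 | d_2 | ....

Answer: M ≅ ℤ/3 ⊕ ℤ/3

Derivation:
rank_ℚ(R)=2; free=2−2=0
SNF(R) diag = [3, 3] → torsion [3, 3]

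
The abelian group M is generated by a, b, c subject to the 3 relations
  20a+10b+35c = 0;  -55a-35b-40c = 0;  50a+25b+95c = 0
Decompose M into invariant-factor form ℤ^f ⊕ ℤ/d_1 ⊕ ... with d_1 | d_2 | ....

Answer: M ≅ ℤ/5 ⊕ ℤ/15 ⊕ ℤ/15

Derivation:
rank_ℚ(R)=3; free=3−3=0
SNF(R) diag = [5, 15, 15] → torsion [5, 15, 15]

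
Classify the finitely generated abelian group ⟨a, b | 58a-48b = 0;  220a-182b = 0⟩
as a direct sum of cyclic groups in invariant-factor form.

rank_ℚ(R)=2; free=2−2=0
SNF(R) diag = [2, 2] → torsion [2, 2]

Answer: M ≅ ℤ/2 ⊕ ℤ/2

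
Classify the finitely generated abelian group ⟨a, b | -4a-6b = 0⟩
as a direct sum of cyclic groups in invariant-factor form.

rank_ℚ(R)=1; free=2−1=1
SNF(R) diag = [2] → torsion [2]

Answer: M ≅ ℤ^1 ⊕ ℤ/2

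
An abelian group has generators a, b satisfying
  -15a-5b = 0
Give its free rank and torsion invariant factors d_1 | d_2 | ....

rank_ℚ(R)=1; free=2−1=1
SNF(R) diag = [5] → torsion [5]

Answer: M ≅ ℤ^1 ⊕ ℤ/5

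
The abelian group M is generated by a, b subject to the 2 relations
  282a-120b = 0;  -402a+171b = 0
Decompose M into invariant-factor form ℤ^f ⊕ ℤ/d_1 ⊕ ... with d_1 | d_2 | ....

Answer: M ≅ ℤ/3 ⊕ ℤ/6

Derivation:
rank_ℚ(R)=2; free=2−2=0
SNF(R) diag = [3, 6] → torsion [3, 6]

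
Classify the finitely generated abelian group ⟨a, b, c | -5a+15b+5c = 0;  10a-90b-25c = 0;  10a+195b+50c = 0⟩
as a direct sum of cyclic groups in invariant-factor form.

Answer: M ≅ ℤ/5 ⊕ ℤ/15 ⊕ ℤ/15

Derivation:
rank_ℚ(R)=3; free=3−3=0
SNF(R) diag = [5, 15, 15] → torsion [5, 15, 15]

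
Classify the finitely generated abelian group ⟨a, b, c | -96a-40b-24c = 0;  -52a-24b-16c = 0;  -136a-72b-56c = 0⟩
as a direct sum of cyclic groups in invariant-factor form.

rank_ℚ(R)=3; free=3−3=0
SNF(R) diag = [4, 8, 16] → torsion [4, 8, 16]

Answer: M ≅ ℤ/4 ⊕ ℤ/8 ⊕ ℤ/16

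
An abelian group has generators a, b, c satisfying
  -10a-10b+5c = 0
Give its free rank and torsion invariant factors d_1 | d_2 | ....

Answer: M ≅ ℤ^2 ⊕ ℤ/5

Derivation:
rank_ℚ(R)=1; free=3−1=2
SNF(R) diag = [5] → torsion [5]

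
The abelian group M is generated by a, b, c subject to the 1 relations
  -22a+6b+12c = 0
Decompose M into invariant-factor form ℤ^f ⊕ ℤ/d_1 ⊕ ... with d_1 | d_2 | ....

Answer: M ≅ ℤ^2 ⊕ ℤ/2

Derivation:
rank_ℚ(R)=1; free=3−1=2
SNF(R) diag = [2] → torsion [2]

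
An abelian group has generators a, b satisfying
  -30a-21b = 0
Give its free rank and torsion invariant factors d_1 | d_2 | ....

rank_ℚ(R)=1; free=2−1=1
SNF(R) diag = [3] → torsion [3]

Answer: M ≅ ℤ^1 ⊕ ℤ/3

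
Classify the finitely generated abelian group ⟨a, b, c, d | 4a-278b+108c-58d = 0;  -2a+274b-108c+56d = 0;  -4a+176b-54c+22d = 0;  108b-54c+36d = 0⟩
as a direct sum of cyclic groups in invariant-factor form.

Answer: M ≅ ℤ/2 ⊕ ℤ/6 ⊕ ℤ/18 ⊕ ℤ/54

Derivation:
rank_ℚ(R)=4; free=4−4=0
SNF(R) diag = [2, 6, 18, 54] → torsion [2, 6, 18, 54]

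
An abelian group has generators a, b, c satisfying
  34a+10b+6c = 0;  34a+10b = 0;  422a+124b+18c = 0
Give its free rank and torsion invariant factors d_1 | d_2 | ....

rank_ℚ(R)=3; free=3−3=0
SNF(R) diag = [2, 2, 6] → torsion [2, 2, 6]

Answer: M ≅ ℤ/2 ⊕ ℤ/2 ⊕ ℤ/6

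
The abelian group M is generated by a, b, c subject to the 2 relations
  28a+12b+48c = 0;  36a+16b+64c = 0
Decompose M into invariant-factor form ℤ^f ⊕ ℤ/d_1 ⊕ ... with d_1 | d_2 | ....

Answer: M ≅ ℤ^1 ⊕ ℤ/4 ⊕ ℤ/4

Derivation:
rank_ℚ(R)=2; free=3−2=1
SNF(R) diag = [4, 4] → torsion [4, 4]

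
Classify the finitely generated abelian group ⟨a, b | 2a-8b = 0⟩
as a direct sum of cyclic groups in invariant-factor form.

rank_ℚ(R)=1; free=2−1=1
SNF(R) diag = [2] → torsion [2]

Answer: M ≅ ℤ^1 ⊕ ℤ/2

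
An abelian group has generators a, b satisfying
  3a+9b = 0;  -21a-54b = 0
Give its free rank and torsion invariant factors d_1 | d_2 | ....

rank_ℚ(R)=2; free=2−2=0
SNF(R) diag = [3, 9] → torsion [3, 9]

Answer: M ≅ ℤ/3 ⊕ ℤ/9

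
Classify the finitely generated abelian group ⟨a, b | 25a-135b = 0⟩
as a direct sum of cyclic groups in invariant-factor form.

rank_ℚ(R)=1; free=2−1=1
SNF(R) diag = [5] → torsion [5]

Answer: M ≅ ℤ^1 ⊕ ℤ/5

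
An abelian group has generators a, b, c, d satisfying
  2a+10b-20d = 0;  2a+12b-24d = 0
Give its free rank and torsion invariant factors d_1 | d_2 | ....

rank_ℚ(R)=2; free=4−2=2
SNF(R) diag = [2, 2] → torsion [2, 2]

Answer: M ≅ ℤ^2 ⊕ ℤ/2 ⊕ ℤ/2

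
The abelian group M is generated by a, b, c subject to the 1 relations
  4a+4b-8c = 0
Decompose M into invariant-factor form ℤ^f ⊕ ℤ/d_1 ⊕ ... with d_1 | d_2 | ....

Answer: M ≅ ℤ^2 ⊕ ℤ/4

Derivation:
rank_ℚ(R)=1; free=3−1=2
SNF(R) diag = [4] → torsion [4]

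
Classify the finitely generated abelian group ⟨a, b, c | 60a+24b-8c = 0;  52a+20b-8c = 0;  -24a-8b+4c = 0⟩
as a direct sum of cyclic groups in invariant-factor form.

rank_ℚ(R)=3; free=3−3=0
SNF(R) diag = [4, 4, 4] → torsion [4, 4, 4]

Answer: M ≅ ℤ/4 ⊕ ℤ/4 ⊕ ℤ/4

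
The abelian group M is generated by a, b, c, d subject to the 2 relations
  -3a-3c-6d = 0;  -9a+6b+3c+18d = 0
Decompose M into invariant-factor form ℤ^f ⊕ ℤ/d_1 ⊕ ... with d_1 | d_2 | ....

rank_ℚ(R)=2; free=4−2=2
SNF(R) diag = [3, 6] → torsion [3, 6]

Answer: M ≅ ℤ^2 ⊕ ℤ/3 ⊕ ℤ/6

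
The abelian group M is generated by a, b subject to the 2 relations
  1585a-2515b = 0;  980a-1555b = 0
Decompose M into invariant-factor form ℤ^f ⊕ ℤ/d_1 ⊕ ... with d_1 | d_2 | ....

Answer: M ≅ ℤ/5 ⊕ ℤ/5

Derivation:
rank_ℚ(R)=2; free=2−2=0
SNF(R) diag = [5, 5] → torsion [5, 5]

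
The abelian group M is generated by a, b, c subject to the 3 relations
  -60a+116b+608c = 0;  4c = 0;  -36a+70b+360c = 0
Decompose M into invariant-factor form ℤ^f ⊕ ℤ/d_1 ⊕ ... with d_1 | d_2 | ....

rank_ℚ(R)=3; free=3−3=0
SNF(R) diag = [2, 4, 12] → torsion [2, 4, 12]

Answer: M ≅ ℤ/2 ⊕ ℤ/4 ⊕ ℤ/12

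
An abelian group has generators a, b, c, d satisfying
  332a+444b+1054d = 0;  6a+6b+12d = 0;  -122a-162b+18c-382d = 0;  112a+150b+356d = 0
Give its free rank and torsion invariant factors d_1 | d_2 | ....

rank_ℚ(R)=4; free=4−4=0
SNF(R) diag = [2, 6, 18, 18] → torsion [2, 6, 18, 18]

Answer: M ≅ ℤ/2 ⊕ ℤ/6 ⊕ ℤ/18 ⊕ ℤ/18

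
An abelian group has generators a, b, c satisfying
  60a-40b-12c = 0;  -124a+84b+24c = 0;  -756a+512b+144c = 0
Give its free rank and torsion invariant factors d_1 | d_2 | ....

Answer: M ≅ ℤ/4 ⊕ ℤ/4 ⊕ ℤ/12

Derivation:
rank_ℚ(R)=3; free=3−3=0
SNF(R) diag = [4, 4, 12] → torsion [4, 4, 12]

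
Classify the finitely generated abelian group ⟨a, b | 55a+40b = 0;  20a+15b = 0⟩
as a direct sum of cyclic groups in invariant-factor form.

Answer: M ≅ ℤ/5 ⊕ ℤ/5

Derivation:
rank_ℚ(R)=2; free=2−2=0
SNF(R) diag = [5, 5] → torsion [5, 5]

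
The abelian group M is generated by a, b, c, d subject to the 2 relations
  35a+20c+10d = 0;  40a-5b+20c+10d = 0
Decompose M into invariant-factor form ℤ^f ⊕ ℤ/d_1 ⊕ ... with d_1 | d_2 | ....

Answer: M ≅ ℤ^2 ⊕ ℤ/5 ⊕ ℤ/5

Derivation:
rank_ℚ(R)=2; free=4−2=2
SNF(R) diag = [5, 5] → torsion [5, 5]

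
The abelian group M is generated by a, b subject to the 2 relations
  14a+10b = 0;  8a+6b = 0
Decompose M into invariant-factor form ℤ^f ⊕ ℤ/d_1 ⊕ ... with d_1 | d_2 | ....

rank_ℚ(R)=2; free=2−2=0
SNF(R) diag = [2, 2] → torsion [2, 2]

Answer: M ≅ ℤ/2 ⊕ ℤ/2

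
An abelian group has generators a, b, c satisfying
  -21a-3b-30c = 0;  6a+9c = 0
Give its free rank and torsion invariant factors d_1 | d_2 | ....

Answer: M ≅ ℤ^1 ⊕ ℤ/3 ⊕ ℤ/3

Derivation:
rank_ℚ(R)=2; free=3−2=1
SNF(R) diag = [3, 3] → torsion [3, 3]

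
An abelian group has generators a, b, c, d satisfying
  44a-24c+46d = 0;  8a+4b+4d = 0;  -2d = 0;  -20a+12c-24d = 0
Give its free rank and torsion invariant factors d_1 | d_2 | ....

Answer: M ≅ ℤ/2 ⊕ ℤ/4 ⊕ ℤ/4 ⊕ ℤ/12

Derivation:
rank_ℚ(R)=4; free=4−4=0
SNF(R) diag = [2, 4, 4, 12] → torsion [2, 4, 4, 12]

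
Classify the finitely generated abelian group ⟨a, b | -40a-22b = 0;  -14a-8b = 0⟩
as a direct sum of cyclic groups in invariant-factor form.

Answer: M ≅ ℤ/2 ⊕ ℤ/6

Derivation:
rank_ℚ(R)=2; free=2−2=0
SNF(R) diag = [2, 6] → torsion [2, 6]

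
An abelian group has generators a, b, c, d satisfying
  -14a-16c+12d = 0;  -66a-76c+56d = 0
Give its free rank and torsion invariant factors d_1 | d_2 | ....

Answer: M ≅ ℤ^2 ⊕ ℤ/2 ⊕ ℤ/4

Derivation:
rank_ℚ(R)=2; free=4−2=2
SNF(R) diag = [2, 4] → torsion [2, 4]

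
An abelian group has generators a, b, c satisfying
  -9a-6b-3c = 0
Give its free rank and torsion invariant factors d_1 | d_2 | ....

rank_ℚ(R)=1; free=3−1=2
SNF(R) diag = [3] → torsion [3]

Answer: M ≅ ℤ^2 ⊕ ℤ/3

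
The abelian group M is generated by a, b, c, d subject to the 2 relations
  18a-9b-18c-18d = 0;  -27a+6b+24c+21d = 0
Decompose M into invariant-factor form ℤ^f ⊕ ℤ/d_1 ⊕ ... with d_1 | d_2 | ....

rank_ℚ(R)=2; free=4−2=2
SNF(R) diag = [3, 9] → torsion [3, 9]

Answer: M ≅ ℤ^2 ⊕ ℤ/3 ⊕ ℤ/9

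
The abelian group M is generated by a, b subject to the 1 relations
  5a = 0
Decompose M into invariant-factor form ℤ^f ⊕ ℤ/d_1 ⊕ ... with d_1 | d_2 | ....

rank_ℚ(R)=1; free=2−1=1
SNF(R) diag = [5] → torsion [5]

Answer: M ≅ ℤ^1 ⊕ ℤ/5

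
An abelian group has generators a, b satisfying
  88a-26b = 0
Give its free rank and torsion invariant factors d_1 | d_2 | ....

Answer: M ≅ ℤ^1 ⊕ ℤ/2

Derivation:
rank_ℚ(R)=1; free=2−1=1
SNF(R) diag = [2] → torsion [2]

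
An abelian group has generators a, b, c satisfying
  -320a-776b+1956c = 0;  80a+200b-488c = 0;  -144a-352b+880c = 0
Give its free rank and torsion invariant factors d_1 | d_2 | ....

rank_ℚ(R)=3; free=3−3=0
SNF(R) diag = [4, 8, 16] → torsion [4, 8, 16]

Answer: M ≅ ℤ/4 ⊕ ℤ/8 ⊕ ℤ/16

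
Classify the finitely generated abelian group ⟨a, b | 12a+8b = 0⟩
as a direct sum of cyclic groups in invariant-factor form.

rank_ℚ(R)=1; free=2−1=1
SNF(R) diag = [4] → torsion [4]

Answer: M ≅ ℤ^1 ⊕ ℤ/4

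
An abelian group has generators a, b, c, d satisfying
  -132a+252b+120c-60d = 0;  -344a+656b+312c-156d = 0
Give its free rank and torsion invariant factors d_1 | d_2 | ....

rank_ℚ(R)=2; free=4−2=2
SNF(R) diag = [4, 12] → torsion [4, 12]

Answer: M ≅ ℤ^2 ⊕ ℤ/4 ⊕ ℤ/12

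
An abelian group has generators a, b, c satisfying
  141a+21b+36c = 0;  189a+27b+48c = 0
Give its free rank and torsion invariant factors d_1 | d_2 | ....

rank_ℚ(R)=2; free=3−2=1
SNF(R) diag = [3, 6] → torsion [3, 6]

Answer: M ≅ ℤ^1 ⊕ ℤ/3 ⊕ ℤ/6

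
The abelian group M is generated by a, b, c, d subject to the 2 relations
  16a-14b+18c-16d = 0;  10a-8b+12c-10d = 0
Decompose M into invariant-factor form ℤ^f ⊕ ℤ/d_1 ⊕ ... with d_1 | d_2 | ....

rank_ℚ(R)=2; free=4−2=2
SNF(R) diag = [2, 6] → torsion [2, 6]

Answer: M ≅ ℤ^2 ⊕ ℤ/2 ⊕ ℤ/6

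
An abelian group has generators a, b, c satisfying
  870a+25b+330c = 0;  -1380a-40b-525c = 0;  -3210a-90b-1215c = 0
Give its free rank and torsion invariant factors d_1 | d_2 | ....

Answer: M ≅ ℤ/5 ⊕ ℤ/15 ⊕ ℤ/30

Derivation:
rank_ℚ(R)=3; free=3−3=0
SNF(R) diag = [5, 15, 30] → torsion [5, 15, 30]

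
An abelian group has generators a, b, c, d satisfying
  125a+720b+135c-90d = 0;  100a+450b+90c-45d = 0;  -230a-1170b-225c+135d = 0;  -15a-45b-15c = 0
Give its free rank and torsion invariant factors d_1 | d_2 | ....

Answer: M ≅ ℤ/5 ⊕ ℤ/15 ⊕ ℤ/45 ⊕ ℤ/45

Derivation:
rank_ℚ(R)=4; free=4−4=0
SNF(R) diag = [5, 15, 45, 45] → torsion [5, 15, 45, 45]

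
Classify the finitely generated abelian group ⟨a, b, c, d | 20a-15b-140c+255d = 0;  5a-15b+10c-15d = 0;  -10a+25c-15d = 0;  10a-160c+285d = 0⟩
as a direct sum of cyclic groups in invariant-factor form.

rank_ℚ(R)=4; free=4−4=0
SNF(R) diag = [5, 15, 45, 135] → torsion [5, 15, 45, 135]

Answer: M ≅ ℤ/5 ⊕ ℤ/15 ⊕ ℤ/45 ⊕ ℤ/135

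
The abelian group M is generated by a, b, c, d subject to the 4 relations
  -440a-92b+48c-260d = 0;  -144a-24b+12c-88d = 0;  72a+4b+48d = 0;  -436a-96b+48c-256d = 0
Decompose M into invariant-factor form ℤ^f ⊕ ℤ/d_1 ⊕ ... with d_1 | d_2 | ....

rank_ℚ(R)=4; free=4−4=0
SNF(R) diag = [4, 4, 4, 12] → torsion [4, 4, 4, 12]

Answer: M ≅ ℤ/4 ⊕ ℤ/4 ⊕ ℤ/4 ⊕ ℤ/12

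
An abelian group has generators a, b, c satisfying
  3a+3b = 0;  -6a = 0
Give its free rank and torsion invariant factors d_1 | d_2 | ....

Answer: M ≅ ℤ^1 ⊕ ℤ/3 ⊕ ℤ/6

Derivation:
rank_ℚ(R)=2; free=3−2=1
SNF(R) diag = [3, 6] → torsion [3, 6]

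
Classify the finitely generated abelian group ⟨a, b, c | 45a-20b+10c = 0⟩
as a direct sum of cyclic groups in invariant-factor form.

rank_ℚ(R)=1; free=3−1=2
SNF(R) diag = [5] → torsion [5]

Answer: M ≅ ℤ^2 ⊕ ℤ/5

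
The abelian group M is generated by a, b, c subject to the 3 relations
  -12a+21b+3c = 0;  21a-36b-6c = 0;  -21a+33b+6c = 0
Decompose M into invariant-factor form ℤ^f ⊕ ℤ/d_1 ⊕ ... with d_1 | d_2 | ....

Answer: M ≅ ℤ/3 ⊕ ℤ/3 ⊕ ℤ/3

Derivation:
rank_ℚ(R)=3; free=3−3=0
SNF(R) diag = [3, 3, 3] → torsion [3, 3, 3]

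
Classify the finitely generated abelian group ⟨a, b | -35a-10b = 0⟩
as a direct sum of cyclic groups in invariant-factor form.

rank_ℚ(R)=1; free=2−1=1
SNF(R) diag = [5] → torsion [5]

Answer: M ≅ ℤ^1 ⊕ ℤ/5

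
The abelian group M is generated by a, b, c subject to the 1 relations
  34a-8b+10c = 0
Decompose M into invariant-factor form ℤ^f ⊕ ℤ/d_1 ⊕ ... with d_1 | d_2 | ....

rank_ℚ(R)=1; free=3−1=2
SNF(R) diag = [2] → torsion [2]

Answer: M ≅ ℤ^2 ⊕ ℤ/2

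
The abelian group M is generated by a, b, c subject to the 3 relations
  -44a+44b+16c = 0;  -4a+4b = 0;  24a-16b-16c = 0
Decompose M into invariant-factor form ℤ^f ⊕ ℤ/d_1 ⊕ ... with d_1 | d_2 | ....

Answer: M ≅ ℤ/4 ⊕ ℤ/8 ⊕ ℤ/16

Derivation:
rank_ℚ(R)=3; free=3−3=0
SNF(R) diag = [4, 8, 16] → torsion [4, 8, 16]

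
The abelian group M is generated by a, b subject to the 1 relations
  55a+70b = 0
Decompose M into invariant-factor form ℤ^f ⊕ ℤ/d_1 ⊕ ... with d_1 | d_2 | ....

Answer: M ≅ ℤ^1 ⊕ ℤ/5

Derivation:
rank_ℚ(R)=1; free=2−1=1
SNF(R) diag = [5] → torsion [5]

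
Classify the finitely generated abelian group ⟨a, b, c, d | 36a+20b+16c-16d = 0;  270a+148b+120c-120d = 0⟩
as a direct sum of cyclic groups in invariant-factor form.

rank_ℚ(R)=2; free=4−2=2
SNF(R) diag = [2, 4] → torsion [2, 4]

Answer: M ≅ ℤ^2 ⊕ ℤ/2 ⊕ ℤ/4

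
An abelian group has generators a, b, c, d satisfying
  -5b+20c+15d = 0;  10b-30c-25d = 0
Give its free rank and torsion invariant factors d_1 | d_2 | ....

rank_ℚ(R)=2; free=4−2=2
SNF(R) diag = [5, 5] → torsion [5, 5]

Answer: M ≅ ℤ^2 ⊕ ℤ/5 ⊕ ℤ/5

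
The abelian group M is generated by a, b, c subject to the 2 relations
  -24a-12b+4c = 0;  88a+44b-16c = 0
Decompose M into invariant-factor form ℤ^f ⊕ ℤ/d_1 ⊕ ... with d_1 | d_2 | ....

rank_ℚ(R)=2; free=3−2=1
SNF(R) diag = [4, 4] → torsion [4, 4]

Answer: M ≅ ℤ^1 ⊕ ℤ/4 ⊕ ℤ/4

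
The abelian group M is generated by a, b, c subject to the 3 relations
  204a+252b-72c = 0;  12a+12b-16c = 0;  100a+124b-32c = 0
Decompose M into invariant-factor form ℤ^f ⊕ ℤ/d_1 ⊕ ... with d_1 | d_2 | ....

rank_ℚ(R)=3; free=3−3=0
SNF(R) diag = [4, 8, 24] → torsion [4, 8, 24]

Answer: M ≅ ℤ/4 ⊕ ℤ/8 ⊕ ℤ/24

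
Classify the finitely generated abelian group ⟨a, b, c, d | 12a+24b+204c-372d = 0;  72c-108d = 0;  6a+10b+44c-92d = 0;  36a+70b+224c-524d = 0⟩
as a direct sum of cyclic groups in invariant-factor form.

rank_ℚ(R)=4; free=4−4=0
SNF(R) diag = [2, 6, 12, 36] → torsion [2, 6, 12, 36]

Answer: M ≅ ℤ/2 ⊕ ℤ/6 ⊕ ℤ/12 ⊕ ℤ/36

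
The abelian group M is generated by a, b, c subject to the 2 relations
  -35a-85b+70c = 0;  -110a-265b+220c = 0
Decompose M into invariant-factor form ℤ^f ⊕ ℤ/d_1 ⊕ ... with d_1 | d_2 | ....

Answer: M ≅ ℤ^1 ⊕ ℤ/5 ⊕ ℤ/15

Derivation:
rank_ℚ(R)=2; free=3−2=1
SNF(R) diag = [5, 15] → torsion [5, 15]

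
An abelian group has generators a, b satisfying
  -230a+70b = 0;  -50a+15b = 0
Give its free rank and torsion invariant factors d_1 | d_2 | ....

rank_ℚ(R)=2; free=2−2=0
SNF(R) diag = [5, 10] → torsion [5, 10]

Answer: M ≅ ℤ/5 ⊕ ℤ/10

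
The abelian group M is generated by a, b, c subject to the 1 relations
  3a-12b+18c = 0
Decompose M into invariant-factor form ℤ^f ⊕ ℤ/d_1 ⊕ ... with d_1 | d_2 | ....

Answer: M ≅ ℤ^2 ⊕ ℤ/3

Derivation:
rank_ℚ(R)=1; free=3−1=2
SNF(R) diag = [3] → torsion [3]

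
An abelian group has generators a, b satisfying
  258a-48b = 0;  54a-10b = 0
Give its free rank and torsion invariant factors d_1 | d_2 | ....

Answer: M ≅ ℤ/2 ⊕ ℤ/6

Derivation:
rank_ℚ(R)=2; free=2−2=0
SNF(R) diag = [2, 6] → torsion [2, 6]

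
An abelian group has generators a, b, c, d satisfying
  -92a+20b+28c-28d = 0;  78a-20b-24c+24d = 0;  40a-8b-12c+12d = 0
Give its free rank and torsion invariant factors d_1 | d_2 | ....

rank_ℚ(R)=3; free=4−3=1
SNF(R) diag = [2, 4, 4] → torsion [2, 4, 4]

Answer: M ≅ ℤ^1 ⊕ ℤ/2 ⊕ ℤ/4 ⊕ ℤ/4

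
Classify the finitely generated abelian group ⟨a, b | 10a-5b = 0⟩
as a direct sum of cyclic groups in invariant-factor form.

rank_ℚ(R)=1; free=2−1=1
SNF(R) diag = [5] → torsion [5]

Answer: M ≅ ℤ^1 ⊕ ℤ/5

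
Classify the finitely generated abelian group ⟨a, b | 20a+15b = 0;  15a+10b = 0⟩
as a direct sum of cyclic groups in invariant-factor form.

Answer: M ≅ ℤ/5 ⊕ ℤ/5

Derivation:
rank_ℚ(R)=2; free=2−2=0
SNF(R) diag = [5, 5] → torsion [5, 5]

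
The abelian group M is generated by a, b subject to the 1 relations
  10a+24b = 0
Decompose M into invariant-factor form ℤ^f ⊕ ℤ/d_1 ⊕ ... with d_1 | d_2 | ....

rank_ℚ(R)=1; free=2−1=1
SNF(R) diag = [2] → torsion [2]

Answer: M ≅ ℤ^1 ⊕ ℤ/2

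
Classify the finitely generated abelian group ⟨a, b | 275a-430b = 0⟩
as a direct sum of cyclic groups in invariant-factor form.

rank_ℚ(R)=1; free=2−1=1
SNF(R) diag = [5] → torsion [5]

Answer: M ≅ ℤ^1 ⊕ ℤ/5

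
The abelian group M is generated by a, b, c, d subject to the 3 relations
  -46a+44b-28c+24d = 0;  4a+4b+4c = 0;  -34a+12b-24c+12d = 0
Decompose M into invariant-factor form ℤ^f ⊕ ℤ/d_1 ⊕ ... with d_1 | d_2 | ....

Answer: M ≅ ℤ^1 ⊕ ℤ/2 ⊕ ℤ/4 ⊕ ℤ/12

Derivation:
rank_ℚ(R)=3; free=4−3=1
SNF(R) diag = [2, 4, 12] → torsion [2, 4, 12]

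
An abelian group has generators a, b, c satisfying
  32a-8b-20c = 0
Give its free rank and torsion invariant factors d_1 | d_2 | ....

rank_ℚ(R)=1; free=3−1=2
SNF(R) diag = [4] → torsion [4]

Answer: M ≅ ℤ^2 ⊕ ℤ/4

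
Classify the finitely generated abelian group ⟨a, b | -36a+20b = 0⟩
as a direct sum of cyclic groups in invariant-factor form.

Answer: M ≅ ℤ^1 ⊕ ℤ/4

Derivation:
rank_ℚ(R)=1; free=2−1=1
SNF(R) diag = [4] → torsion [4]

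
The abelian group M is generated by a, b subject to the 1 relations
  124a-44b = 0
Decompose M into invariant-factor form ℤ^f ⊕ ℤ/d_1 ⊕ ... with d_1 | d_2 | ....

Answer: M ≅ ℤ^1 ⊕ ℤ/4

Derivation:
rank_ℚ(R)=1; free=2−1=1
SNF(R) diag = [4] → torsion [4]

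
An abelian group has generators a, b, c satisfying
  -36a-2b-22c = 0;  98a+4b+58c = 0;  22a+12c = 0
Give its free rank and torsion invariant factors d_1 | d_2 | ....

Answer: M ≅ ℤ/2 ⊕ ℤ/2 ⊕ ℤ/2

Derivation:
rank_ℚ(R)=3; free=3−3=0
SNF(R) diag = [2, 2, 2] → torsion [2, 2, 2]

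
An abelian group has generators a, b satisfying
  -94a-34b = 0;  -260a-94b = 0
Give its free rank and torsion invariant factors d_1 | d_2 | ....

rank_ℚ(R)=2; free=2−2=0
SNF(R) diag = [2, 2] → torsion [2, 2]

Answer: M ≅ ℤ/2 ⊕ ℤ/2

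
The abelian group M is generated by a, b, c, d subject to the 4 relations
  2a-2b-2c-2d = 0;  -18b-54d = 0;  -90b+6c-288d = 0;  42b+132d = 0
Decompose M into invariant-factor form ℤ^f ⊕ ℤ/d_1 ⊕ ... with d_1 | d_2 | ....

rank_ℚ(R)=4; free=4−4=0
SNF(R) diag = [2, 6, 6, 18] → torsion [2, 6, 6, 18]

Answer: M ≅ ℤ/2 ⊕ ℤ/6 ⊕ ℤ/6 ⊕ ℤ/18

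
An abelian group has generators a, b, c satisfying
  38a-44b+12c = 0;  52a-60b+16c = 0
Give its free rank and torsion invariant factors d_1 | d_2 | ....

Answer: M ≅ ℤ^1 ⊕ ℤ/2 ⊕ ℤ/4

Derivation:
rank_ℚ(R)=2; free=3−2=1
SNF(R) diag = [2, 4] → torsion [2, 4]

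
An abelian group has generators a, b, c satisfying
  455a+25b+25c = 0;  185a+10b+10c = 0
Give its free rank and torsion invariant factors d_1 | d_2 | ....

Answer: M ≅ ℤ^1 ⊕ ℤ/5 ⊕ ℤ/15

Derivation:
rank_ℚ(R)=2; free=3−2=1
SNF(R) diag = [5, 15] → torsion [5, 15]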